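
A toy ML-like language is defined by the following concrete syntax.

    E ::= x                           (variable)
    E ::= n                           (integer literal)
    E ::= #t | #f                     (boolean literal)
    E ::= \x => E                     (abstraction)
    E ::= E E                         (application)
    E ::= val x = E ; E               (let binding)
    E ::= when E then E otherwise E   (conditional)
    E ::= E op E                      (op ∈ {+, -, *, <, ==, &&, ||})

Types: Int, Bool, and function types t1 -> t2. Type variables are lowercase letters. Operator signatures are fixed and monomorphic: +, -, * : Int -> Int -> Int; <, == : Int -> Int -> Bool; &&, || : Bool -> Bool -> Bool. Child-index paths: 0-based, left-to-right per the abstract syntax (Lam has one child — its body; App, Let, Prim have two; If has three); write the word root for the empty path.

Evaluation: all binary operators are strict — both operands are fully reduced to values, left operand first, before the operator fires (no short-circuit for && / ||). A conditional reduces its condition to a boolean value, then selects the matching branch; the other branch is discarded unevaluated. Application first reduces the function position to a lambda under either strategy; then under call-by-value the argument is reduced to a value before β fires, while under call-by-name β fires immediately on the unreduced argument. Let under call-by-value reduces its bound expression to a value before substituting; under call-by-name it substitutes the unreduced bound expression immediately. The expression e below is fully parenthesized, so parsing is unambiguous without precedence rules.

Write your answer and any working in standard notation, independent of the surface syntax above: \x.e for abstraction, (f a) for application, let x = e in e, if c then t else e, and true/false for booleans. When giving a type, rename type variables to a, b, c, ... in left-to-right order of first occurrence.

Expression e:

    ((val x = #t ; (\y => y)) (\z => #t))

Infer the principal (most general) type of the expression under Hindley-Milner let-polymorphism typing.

Answer: a -> Bool

Working:
let x : Bool
y : a
\y._ : a -> a
\z._ : b -> Bool
  unify a -> a ~ (b -> Bool) -> c
  unify a ~ b -> Bool
  unify b -> Bool ~ c
_ _ : b -> Bool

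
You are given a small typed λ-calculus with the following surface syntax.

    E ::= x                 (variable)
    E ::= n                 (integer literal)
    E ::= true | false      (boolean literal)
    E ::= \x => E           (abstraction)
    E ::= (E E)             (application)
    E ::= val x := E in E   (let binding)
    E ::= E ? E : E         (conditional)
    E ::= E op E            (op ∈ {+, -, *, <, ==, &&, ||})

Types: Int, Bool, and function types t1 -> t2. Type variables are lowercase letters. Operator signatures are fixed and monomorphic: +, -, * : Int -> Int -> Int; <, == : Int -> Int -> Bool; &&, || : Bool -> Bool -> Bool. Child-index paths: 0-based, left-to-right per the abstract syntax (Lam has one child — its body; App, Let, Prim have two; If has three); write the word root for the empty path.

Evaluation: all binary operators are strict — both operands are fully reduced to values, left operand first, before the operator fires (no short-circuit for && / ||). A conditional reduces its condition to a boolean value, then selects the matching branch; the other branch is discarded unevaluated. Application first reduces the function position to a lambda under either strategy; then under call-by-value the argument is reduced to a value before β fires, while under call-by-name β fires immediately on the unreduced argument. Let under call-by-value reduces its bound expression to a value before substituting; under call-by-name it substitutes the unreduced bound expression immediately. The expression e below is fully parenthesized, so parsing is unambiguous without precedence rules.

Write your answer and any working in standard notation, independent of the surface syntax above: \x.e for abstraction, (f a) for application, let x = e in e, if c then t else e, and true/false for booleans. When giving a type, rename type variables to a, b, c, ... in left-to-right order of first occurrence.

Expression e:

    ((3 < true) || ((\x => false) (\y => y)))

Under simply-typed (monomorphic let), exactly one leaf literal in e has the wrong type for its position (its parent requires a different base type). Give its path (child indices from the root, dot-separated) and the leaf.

Answer: 0.1 : true

Working:
  unify Int ~ Int
  unify Bool ~ Int
  FAIL: mismatch Bool ~ Int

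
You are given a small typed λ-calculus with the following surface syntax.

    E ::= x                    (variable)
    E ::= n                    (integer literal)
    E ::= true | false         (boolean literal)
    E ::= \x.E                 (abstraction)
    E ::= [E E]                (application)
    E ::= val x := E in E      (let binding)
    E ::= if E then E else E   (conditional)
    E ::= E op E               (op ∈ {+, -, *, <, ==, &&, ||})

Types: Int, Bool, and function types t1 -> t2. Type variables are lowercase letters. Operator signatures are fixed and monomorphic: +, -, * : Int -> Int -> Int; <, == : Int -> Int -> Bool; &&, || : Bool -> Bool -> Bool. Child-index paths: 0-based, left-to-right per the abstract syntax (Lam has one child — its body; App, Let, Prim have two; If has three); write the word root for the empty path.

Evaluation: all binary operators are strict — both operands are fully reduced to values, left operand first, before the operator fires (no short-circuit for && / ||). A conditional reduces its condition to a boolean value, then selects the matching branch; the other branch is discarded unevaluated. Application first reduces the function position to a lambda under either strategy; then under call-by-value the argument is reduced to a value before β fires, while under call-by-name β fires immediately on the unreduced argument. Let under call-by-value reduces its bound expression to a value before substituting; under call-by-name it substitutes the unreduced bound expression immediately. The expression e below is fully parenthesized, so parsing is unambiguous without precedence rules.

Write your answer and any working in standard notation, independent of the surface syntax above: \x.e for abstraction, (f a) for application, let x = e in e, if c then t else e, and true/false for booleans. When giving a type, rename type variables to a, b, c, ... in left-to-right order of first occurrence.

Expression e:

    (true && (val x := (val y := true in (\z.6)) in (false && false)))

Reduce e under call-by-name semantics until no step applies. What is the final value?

Derivation:
step 0: (true && (let x = (let y = true in (\z.6)) in (false && false)))
step 1: [let@1] (true && (false && false))
step 2: [delta@1] (true && false)
step 3: [delta@root] false

Answer: false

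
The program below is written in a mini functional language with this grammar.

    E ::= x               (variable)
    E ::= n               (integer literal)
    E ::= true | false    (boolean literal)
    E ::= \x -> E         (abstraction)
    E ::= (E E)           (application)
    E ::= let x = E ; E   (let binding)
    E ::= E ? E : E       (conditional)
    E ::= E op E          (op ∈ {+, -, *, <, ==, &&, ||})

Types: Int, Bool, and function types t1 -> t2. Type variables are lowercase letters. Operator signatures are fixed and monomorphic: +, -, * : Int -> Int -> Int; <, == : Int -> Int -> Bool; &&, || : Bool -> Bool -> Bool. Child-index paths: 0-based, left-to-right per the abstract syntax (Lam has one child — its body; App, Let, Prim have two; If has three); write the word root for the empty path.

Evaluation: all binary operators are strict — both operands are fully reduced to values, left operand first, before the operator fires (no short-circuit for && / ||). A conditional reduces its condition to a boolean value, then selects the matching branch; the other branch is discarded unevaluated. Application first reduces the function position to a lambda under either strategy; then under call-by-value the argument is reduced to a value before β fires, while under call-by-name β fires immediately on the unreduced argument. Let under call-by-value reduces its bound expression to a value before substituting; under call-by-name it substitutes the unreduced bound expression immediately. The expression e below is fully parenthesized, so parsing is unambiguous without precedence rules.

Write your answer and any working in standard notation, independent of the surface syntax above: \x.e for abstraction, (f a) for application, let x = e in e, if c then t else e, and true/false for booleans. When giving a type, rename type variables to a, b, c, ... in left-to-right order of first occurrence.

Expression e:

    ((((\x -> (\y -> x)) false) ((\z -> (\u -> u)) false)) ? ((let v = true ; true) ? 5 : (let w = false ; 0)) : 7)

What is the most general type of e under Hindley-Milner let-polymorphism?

Trace:
x : a
\y._ : b -> a
\x._ : a -> b -> a
  unify a -> b -> a ~ Bool -> c
  unify a ~ Bool
  unify b -> Bool ~ c
_ _ : b -> Bool
u : e
\u._ : e -> e
\z._ : d -> e -> e
  unify d -> e -> e ~ Bool -> f
  unify d ~ Bool
  unify e -> e ~ f
_ _ : e -> e
  unify b -> Bool ~ (e -> e) -> g
  unify b ~ e -> e
  unify Bool ~ g
_ _ : Bool
  unify Bool ~ Bool
let v : Bool
  unify Bool ~ Bool
let w : Bool
  unify Int ~ Int
  unify Int ~ Int

Answer: Int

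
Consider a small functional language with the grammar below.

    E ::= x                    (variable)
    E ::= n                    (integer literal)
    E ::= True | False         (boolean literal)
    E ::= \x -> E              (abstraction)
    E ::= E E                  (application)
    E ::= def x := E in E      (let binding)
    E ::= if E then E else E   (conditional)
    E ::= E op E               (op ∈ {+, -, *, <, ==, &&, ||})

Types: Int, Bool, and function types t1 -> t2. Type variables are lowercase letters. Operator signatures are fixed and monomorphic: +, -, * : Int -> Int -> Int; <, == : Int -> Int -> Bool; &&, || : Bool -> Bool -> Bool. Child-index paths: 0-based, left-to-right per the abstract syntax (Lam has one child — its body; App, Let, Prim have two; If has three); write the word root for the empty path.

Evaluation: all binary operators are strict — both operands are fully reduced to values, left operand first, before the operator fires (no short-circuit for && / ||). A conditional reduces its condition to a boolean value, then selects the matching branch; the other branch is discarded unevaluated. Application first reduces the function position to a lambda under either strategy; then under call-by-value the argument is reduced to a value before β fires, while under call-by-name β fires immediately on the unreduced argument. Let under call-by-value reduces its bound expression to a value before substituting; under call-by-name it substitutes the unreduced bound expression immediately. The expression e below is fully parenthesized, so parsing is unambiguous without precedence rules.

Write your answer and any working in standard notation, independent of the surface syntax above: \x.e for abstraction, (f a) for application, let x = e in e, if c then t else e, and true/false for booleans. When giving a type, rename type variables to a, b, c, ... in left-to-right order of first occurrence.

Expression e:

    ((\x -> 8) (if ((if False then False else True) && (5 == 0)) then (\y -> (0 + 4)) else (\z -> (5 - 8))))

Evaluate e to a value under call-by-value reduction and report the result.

Answer: 8

Derivation:
step 0: ((\x.8) (if ((if false then false else true) && (5 == 0)) then (\y.(0 + 4)) else (\z.(5 - 8))))
step 1: [if@1.0.0] ((\x.8) (if (true && (5 == 0)) then (\y.(0 + 4)) else (\z.(5 - 8))))
step 2: [delta@1.0.1] ((\x.8) (if (true && false) then (\y.(0 + 4)) else (\z.(5 - 8))))
step 3: [delta@1.0] ((\x.8) (if false then (\y.(0 + 4)) else (\z.(5 - 8))))
step 4: [if@1] ((\x.8) (\z.(5 - 8)))
step 5: [beta@root] 8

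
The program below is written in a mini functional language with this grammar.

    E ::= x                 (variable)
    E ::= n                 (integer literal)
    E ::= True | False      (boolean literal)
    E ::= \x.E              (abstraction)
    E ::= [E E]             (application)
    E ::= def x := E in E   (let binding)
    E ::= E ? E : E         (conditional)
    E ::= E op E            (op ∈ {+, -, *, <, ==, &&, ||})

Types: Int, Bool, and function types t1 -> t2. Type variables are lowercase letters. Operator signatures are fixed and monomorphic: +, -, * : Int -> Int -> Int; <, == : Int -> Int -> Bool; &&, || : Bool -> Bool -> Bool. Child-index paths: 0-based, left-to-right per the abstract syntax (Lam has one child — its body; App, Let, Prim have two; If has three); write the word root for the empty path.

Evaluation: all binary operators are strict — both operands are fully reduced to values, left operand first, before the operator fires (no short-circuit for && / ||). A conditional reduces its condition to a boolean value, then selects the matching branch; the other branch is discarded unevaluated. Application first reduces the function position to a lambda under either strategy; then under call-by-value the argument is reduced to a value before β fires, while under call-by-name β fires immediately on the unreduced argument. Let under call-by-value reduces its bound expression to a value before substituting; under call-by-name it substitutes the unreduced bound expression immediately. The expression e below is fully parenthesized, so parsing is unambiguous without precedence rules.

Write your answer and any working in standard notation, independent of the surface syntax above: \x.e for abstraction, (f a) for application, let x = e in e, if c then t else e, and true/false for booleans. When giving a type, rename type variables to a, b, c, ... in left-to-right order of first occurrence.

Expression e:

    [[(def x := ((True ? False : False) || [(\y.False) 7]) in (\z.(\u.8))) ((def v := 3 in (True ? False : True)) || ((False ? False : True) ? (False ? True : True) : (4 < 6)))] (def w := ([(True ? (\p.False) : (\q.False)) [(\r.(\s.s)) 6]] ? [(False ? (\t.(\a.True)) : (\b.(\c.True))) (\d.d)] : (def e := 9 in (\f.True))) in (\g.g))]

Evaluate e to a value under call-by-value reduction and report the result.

Answer: 8

Trace:
step 0: (((let x = ((if true then false else false) || ((\y.false) 7)) in (\z.(\u.8))) ((let v = 3 in (if true then false else true)) || (if (if false then false else true) then (if false then true else true) else (4 < 6)))) (let w = (if ((if true then (\p.false) else (\q.false)) ((\r.(\s.s)) 6)) then ((if false then (\t.(\a.true)) else (\b.(\c.true))) (\d.d)) else (let e = 9 in (\f.true))) in (\g.g)))
step 1: [if@0.0.0.0] (((let x = (false || ((\y.false) 7)) in (\z.(\u.8))) ((let v = 3 in (if true then false else true)) || (if (if false then false else true) then (if false then true else true) else (4 < 6)))) (let w = (if ((if true then (\p.false) else (\q.false)) ((\r.(\s.s)) 6)) then ((if false then (\t.(\a.true)) else (\b.(\c.true))) (\d.d)) else (let e = 9 in (\f.true))) in (\g.g)))
step 2: [beta@0.0.0.1] (((let x = (false || false) in (\z.(\u.8))) ((let v = 3 in (if true then false else true)) || (if (if false then false else true) then (if false then true else true) else (4 < 6)))) (let w = (if ((if true then (\p.false) else (\q.false)) ((\r.(\s.s)) 6)) then ((if false then (\t.(\a.true)) else (\b.(\c.true))) (\d.d)) else (let e = 9 in (\f.true))) in (\g.g)))
step 3: [delta@0.0.0] (((let x = false in (\z.(\u.8))) ((let v = 3 in (if true then false else true)) || (if (if false then false else true) then (if false then true else true) else (4 < 6)))) (let w = (if ((if true then (\p.false) else (\q.false)) ((\r.(\s.s)) 6)) then ((if false then (\t.(\a.true)) else (\b.(\c.true))) (\d.d)) else (let e = 9 in (\f.true))) in (\g.g)))
step 4: [let@0.0] (((\z.(\u.8)) ((let v = 3 in (if true then false else true)) || (if (if false then false else true) then (if false then true else true) else (4 < 6)))) (let w = (if ((if true then (\p.false) else (\q.false)) ((\r.(\s.s)) 6)) then ((if false then (\t.(\a.true)) else (\b.(\c.true))) (\d.d)) else (let e = 9 in (\f.true))) in (\g.g)))
step 5: [let@0.1.0] (((\z.(\u.8)) ((if true then false else true) || (if (if false then false else true) then (if false then true else true) else (4 < 6)))) (let w = (if ((if true then (\p.false) else (\q.false)) ((\r.(\s.s)) 6)) then ((if false then (\t.(\a.true)) else (\b.(\c.true))) (\d.d)) else (let e = 9 in (\f.true))) in (\g.g)))
step 6: [if@0.1.0] (((\z.(\u.8)) (false || (if (if false then false else true) then (if false then true else true) else (4 < 6)))) (let w = (if ((if true then (\p.false) else (\q.false)) ((\r.(\s.s)) 6)) then ((if false then (\t.(\a.true)) else (\b.(\c.true))) (\d.d)) else (let e = 9 in (\f.true))) in (\g.g)))
step 7: [if@0.1.1.0] (((\z.(\u.8)) (false || (if true then (if false then true else true) else (4 < 6)))) (let w = (if ((if true then (\p.false) else (\q.false)) ((\r.(\s.s)) 6)) then ((if false then (\t.(\a.true)) else (\b.(\c.true))) (\d.d)) else (let e = 9 in (\f.true))) in (\g.g)))
step 8: [if@0.1.1] (((\z.(\u.8)) (false || (if false then true else true))) (let w = (if ((if true then (\p.false) else (\q.false)) ((\r.(\s.s)) 6)) then ((if false then (\t.(\a.true)) else (\b.(\c.true))) (\d.d)) else (let e = 9 in (\f.true))) in (\g.g)))
step 9: [if@0.1.1] (((\z.(\u.8)) (false || true)) (let w = (if ((if true then (\p.false) else (\q.false)) ((\r.(\s.s)) 6)) then ((if false then (\t.(\a.true)) else (\b.(\c.true))) (\d.d)) else (let e = 9 in (\f.true))) in (\g.g)))
step 10: [delta@0.1] (((\z.(\u.8)) true) (let w = (if ((if true then (\p.false) else (\q.false)) ((\r.(\s.s)) 6)) then ((if false then (\t.(\a.true)) else (\b.(\c.true))) (\d.d)) else (let e = 9 in (\f.true))) in (\g.g)))
step 11: [beta@0] ((\u.8) (let w = (if ((if true then (\p.false) else (\q.false)) ((\r.(\s.s)) 6)) then ((if false then (\t.(\a.true)) else (\b.(\c.true))) (\d.d)) else (let e = 9 in (\f.true))) in (\g.g)))
step 12: [if@1.0.0.0] ((\u.8) (let w = (if ((\p.false) ((\r.(\s.s)) 6)) then ((if false then (\t.(\a.true)) else (\b.(\c.true))) (\d.d)) else (let e = 9 in (\f.true))) in (\g.g)))
step 13: [beta@1.0.0.1] ((\u.8) (let w = (if ((\p.false) (\s.s)) then ((if false then (\t.(\a.true)) else (\b.(\c.true))) (\d.d)) else (let e = 9 in (\f.true))) in (\g.g)))
step 14: [beta@1.0.0] ((\u.8) (let w = (if false then ((if false then (\t.(\a.true)) else (\b.(\c.true))) (\d.d)) else (let e = 9 in (\f.true))) in (\g.g)))
step 15: [if@1.0] ((\u.8) (let w = (let e = 9 in (\f.true)) in (\g.g)))
step 16: [let@1.0] ((\u.8) (let w = (\f.true) in (\g.g)))
step 17: [let@1] ((\u.8) (\g.g))
step 18: [beta@root] 8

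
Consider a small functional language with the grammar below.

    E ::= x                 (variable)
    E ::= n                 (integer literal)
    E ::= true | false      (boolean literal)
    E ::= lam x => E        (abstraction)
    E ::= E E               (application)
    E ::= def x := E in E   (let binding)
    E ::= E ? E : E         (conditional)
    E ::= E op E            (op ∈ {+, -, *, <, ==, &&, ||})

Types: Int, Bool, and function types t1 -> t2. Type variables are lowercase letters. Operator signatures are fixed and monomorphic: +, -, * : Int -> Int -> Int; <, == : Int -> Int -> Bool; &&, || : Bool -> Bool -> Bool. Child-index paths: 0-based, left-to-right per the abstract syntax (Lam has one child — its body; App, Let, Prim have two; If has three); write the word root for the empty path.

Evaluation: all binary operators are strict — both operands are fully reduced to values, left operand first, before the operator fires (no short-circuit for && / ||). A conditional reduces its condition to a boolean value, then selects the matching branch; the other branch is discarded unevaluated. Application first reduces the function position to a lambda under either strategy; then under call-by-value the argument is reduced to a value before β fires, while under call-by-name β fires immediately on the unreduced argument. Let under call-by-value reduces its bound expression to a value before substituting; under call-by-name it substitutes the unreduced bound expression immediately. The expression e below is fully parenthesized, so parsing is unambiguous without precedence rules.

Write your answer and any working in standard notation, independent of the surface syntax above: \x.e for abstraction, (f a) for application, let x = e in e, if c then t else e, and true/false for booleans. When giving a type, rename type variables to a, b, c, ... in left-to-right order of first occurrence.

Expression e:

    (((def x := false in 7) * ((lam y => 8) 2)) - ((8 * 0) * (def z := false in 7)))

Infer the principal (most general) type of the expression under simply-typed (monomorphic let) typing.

Derivation:
let x : Bool
  unify Int ~ Int
\y._ : a -> Int
  unify a -> Int ~ Int -> b
  unify a ~ Int
  unify Int ~ b
_ _ : Int
  unify Int ~ Int
  unify Int ~ Int
  unify Int ~ Int
  unify Int ~ Int
  unify Int ~ Int
let z : Bool
  unify Int ~ Int
  unify Int ~ Int

Answer: Int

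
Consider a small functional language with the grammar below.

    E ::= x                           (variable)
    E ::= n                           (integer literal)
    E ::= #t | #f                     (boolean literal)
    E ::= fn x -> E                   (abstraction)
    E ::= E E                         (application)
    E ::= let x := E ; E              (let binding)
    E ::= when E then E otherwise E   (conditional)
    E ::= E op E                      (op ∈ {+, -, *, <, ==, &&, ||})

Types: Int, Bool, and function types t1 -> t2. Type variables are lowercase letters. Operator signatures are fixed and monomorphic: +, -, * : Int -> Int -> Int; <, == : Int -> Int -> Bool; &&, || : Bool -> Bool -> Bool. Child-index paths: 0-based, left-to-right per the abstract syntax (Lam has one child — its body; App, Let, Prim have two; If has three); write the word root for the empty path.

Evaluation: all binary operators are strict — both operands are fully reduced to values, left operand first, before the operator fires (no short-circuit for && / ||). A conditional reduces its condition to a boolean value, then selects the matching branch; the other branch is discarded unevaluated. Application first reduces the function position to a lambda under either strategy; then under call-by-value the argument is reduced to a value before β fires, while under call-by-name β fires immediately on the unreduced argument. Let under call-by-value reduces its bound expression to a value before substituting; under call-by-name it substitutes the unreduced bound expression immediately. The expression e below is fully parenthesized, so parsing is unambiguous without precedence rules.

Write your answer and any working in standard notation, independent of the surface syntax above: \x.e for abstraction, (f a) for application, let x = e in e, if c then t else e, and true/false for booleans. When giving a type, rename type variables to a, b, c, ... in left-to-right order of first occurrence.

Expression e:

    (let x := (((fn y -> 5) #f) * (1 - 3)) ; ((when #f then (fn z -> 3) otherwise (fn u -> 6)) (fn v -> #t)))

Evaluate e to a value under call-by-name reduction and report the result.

Answer: 6

Derivation:
step 0: (let x = (((\y.5) false) * (1 - 3)) in ((if false then (\z.3) else (\u.6)) (\v.true)))
step 1: [let@root] ((if false then (\z.3) else (\u.6)) (\v.true))
step 2: [if@0] ((\u.6) (\v.true))
step 3: [beta@root] 6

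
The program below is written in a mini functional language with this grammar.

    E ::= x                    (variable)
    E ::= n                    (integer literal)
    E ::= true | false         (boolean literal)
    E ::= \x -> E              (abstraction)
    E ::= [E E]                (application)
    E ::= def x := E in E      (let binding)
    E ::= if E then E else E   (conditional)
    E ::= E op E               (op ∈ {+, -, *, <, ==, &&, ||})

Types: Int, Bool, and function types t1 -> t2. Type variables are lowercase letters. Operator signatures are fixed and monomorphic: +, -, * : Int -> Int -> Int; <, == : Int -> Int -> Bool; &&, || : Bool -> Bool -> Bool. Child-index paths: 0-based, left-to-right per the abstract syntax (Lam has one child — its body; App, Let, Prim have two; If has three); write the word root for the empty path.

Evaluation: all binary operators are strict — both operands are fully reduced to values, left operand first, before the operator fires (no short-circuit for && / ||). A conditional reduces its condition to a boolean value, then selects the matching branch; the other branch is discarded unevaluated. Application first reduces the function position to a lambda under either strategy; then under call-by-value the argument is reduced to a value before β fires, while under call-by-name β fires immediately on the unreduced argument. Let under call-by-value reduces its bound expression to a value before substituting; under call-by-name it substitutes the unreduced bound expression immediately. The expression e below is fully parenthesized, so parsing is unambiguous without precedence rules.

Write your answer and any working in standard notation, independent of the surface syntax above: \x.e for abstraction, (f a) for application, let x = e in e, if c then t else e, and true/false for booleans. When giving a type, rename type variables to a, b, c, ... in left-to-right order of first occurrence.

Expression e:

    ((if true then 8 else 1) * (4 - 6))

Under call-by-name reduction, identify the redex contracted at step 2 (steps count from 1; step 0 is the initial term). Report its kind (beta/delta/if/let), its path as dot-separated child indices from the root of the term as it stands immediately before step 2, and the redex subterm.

Derivation:
step 0: ((if true then 8 else 1) * (4 - 6))
step 1: [if@0] (8 * (4 - 6))
step 2: [delta@1] (8 * -2)

Answer: delta at 1 : (4 - 6)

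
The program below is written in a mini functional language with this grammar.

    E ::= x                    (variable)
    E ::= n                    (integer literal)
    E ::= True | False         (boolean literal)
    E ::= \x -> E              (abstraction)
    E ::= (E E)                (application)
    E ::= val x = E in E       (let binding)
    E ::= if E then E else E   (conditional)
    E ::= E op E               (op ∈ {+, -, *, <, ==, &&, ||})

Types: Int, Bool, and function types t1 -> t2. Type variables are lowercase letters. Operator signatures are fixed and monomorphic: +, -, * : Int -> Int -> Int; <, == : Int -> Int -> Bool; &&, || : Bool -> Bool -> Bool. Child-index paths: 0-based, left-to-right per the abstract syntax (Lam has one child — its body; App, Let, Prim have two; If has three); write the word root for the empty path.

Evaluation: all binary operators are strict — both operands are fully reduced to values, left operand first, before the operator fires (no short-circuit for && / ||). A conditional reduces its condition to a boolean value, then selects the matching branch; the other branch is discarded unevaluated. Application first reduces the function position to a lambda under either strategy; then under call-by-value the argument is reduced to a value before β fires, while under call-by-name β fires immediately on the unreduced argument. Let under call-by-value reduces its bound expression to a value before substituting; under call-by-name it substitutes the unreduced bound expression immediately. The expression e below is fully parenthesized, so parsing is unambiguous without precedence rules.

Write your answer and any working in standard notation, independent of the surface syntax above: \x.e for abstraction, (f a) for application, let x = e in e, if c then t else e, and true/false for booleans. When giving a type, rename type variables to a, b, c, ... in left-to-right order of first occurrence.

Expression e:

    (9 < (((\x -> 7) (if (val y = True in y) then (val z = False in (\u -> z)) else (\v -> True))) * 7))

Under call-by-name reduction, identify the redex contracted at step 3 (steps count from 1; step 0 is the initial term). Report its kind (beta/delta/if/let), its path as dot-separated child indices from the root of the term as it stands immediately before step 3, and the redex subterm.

Derivation:
step 0: (9 < (((\x.7) (if (let y = true in y) then (let z = false in (\u.z)) else (\v.true))) * 7))
step 1: [beta@1.0] (9 < (7 * 7))
step 2: [delta@1] (9 < 49)
step 3: [delta@root] true

Answer: delta at root : (9 < 49)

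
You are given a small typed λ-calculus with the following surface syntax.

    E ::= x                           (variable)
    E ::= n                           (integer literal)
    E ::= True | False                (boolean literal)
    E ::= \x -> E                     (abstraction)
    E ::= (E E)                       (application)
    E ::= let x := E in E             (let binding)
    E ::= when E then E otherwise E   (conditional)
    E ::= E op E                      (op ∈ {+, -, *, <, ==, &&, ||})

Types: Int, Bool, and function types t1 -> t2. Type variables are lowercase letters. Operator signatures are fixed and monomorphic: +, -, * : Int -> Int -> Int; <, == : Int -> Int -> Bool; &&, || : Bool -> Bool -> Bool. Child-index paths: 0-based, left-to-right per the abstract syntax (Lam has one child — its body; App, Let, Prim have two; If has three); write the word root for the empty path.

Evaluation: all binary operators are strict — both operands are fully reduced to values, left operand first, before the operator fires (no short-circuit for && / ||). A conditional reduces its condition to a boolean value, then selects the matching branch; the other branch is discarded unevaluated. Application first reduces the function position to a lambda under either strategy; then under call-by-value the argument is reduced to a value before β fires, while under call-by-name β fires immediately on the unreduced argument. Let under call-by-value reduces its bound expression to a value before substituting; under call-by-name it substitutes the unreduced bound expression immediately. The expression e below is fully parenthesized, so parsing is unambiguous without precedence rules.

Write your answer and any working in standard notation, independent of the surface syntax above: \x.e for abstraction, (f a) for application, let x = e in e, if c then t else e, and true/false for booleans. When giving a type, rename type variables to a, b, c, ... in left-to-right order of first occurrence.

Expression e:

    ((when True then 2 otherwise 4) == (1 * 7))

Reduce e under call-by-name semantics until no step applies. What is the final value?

Derivation:
step 0: ((if true then 2 else 4) == (1 * 7))
step 1: [if@0] (2 == (1 * 7))
step 2: [delta@1] (2 == 7)
step 3: [delta@root] false

Answer: false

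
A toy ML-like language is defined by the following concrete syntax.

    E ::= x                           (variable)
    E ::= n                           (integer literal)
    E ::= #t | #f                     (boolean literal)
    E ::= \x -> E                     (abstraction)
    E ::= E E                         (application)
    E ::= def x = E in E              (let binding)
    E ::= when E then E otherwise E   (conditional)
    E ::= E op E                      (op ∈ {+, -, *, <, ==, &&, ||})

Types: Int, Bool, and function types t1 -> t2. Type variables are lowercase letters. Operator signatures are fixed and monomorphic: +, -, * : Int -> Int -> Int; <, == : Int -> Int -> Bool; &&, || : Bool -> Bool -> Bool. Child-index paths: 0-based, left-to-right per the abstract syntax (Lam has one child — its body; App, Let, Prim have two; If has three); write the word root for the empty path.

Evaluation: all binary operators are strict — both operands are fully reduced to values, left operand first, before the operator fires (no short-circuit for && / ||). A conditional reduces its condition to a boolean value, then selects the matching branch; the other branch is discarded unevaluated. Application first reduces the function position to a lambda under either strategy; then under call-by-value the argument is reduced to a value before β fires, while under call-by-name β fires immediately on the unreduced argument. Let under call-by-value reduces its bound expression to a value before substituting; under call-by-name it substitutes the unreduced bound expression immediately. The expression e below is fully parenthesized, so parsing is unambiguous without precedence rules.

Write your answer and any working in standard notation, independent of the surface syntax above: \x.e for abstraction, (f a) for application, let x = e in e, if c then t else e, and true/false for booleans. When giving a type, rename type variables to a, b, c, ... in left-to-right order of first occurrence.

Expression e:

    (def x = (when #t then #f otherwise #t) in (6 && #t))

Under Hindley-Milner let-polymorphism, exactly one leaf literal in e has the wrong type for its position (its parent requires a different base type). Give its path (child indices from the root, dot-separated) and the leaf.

Trace:
  unify Bool ~ Bool
  unify Bool ~ Bool
let x : Bool
  unify Int ~ Bool
  FAIL: mismatch Int ~ Bool

Answer: 1.0 : 6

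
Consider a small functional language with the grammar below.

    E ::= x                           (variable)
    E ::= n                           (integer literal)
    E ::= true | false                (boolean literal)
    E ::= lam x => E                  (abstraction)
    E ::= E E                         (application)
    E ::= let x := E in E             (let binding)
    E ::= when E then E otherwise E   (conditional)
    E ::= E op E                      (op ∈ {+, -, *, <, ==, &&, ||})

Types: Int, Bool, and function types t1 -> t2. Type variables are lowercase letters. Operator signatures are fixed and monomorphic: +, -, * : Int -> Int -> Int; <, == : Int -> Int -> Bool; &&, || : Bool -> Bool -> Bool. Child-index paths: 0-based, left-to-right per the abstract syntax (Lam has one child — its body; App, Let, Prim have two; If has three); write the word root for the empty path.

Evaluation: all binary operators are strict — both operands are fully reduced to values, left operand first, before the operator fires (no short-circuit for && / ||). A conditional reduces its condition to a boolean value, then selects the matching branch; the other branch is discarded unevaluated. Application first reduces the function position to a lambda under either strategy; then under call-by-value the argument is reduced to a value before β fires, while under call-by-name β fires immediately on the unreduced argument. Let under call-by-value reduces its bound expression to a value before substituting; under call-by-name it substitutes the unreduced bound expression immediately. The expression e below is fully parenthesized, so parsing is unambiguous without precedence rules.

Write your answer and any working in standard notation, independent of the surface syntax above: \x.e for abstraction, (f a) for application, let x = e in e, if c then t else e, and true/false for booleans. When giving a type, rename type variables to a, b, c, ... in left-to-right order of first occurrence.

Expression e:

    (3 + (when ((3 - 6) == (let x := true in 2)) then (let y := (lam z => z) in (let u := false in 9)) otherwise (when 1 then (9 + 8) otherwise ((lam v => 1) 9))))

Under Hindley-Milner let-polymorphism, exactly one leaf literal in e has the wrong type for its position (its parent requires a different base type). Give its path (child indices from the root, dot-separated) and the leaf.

Answer: 1.2.0 : 1

Working:
  unify Int ~ Int
  unify Int ~ Int
  unify Int ~ Int
  unify Int ~ Int
let x : Bool
  unify Int ~ Int
  unify Bool ~ Bool
z : a
\z._ : a -> a
let y : forall. a -> a
let u : Bool
  unify Int ~ Bool
  FAIL: mismatch Int ~ Bool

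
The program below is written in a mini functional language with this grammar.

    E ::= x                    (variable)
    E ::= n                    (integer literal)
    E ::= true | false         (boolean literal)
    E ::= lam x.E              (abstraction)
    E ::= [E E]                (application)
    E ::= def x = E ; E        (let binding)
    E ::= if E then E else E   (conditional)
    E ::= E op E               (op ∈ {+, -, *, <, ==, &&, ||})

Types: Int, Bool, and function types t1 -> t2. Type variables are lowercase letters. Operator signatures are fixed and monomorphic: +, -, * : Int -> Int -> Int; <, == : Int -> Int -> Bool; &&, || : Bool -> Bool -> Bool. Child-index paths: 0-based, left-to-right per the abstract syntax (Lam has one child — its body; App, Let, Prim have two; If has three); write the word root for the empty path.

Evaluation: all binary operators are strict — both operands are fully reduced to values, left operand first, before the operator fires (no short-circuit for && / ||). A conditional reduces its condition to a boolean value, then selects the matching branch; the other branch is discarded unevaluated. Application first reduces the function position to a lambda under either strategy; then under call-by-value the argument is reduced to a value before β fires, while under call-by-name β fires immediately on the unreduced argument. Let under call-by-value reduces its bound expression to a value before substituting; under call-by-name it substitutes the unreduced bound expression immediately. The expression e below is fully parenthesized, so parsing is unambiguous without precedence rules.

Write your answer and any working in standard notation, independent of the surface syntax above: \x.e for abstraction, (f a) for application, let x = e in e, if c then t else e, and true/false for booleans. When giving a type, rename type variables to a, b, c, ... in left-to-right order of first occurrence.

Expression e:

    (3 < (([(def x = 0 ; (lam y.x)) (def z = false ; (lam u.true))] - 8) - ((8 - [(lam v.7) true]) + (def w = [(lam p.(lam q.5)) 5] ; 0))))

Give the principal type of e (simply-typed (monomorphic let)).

Working:
  unify Int ~ Int
let x : Int
x : Int
\y._ : a -> Int
let z : Bool
\u._ : b -> Bool
  unify a -> Int ~ (b -> Bool) -> c
  unify a ~ b -> Bool
  unify Int ~ c
_ _ : Int
  unify Int ~ Int
  unify Int ~ Int
  unify Int ~ Int
  unify Int ~ Int
\v._ : d -> Int
  unify d -> Int ~ Bool -> e
  unify d ~ Bool
  unify Int ~ e
_ _ : Int
  unify Int ~ Int
  unify Int ~ Int
\q._ : g -> Int
\p._ : f -> g -> Int
  unify f -> g -> Int ~ Int -> h
  unify f ~ Int
  unify g -> Int ~ h
_ _ : g -> Int
let w : g -> Int
  unify Int ~ Int
  unify Int ~ Int
  unify Int ~ Int

Answer: Bool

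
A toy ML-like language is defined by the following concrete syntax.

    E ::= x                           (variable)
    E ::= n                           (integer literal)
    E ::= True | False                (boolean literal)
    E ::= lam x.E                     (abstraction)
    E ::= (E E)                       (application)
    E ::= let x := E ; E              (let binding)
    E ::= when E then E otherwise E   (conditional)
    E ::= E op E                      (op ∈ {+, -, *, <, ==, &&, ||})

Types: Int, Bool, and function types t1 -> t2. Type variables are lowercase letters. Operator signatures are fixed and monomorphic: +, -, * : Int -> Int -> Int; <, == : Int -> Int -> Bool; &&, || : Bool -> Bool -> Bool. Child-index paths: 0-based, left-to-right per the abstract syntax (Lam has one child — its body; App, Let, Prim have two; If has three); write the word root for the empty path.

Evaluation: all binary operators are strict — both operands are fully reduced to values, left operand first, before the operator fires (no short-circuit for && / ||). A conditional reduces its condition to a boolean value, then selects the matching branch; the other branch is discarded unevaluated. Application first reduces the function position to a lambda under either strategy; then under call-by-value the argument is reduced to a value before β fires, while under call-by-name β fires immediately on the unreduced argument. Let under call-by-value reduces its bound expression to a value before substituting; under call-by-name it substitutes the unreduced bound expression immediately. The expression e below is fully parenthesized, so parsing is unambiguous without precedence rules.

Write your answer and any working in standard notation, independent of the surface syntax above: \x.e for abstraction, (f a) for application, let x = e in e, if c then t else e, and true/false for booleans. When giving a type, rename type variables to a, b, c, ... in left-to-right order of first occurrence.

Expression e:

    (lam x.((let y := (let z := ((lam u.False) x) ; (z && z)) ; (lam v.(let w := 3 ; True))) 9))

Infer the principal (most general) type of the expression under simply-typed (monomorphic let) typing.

Trace:
\u._ : b -> Bool
x : a
  unify b -> Bool ~ a -> c
  unify b ~ a
  unify Bool ~ c
_ _ : Bool
let z : Bool
z : Bool
  unify Bool ~ Bool
z : Bool
  unify Bool ~ Bool
let y : Bool
let w : Int
\v._ : d -> Bool
  unify d -> Bool ~ Int -> e
  unify d ~ Int
  unify Bool ~ e
_ _ : Bool
\x._ : a -> Bool

Answer: a -> Bool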